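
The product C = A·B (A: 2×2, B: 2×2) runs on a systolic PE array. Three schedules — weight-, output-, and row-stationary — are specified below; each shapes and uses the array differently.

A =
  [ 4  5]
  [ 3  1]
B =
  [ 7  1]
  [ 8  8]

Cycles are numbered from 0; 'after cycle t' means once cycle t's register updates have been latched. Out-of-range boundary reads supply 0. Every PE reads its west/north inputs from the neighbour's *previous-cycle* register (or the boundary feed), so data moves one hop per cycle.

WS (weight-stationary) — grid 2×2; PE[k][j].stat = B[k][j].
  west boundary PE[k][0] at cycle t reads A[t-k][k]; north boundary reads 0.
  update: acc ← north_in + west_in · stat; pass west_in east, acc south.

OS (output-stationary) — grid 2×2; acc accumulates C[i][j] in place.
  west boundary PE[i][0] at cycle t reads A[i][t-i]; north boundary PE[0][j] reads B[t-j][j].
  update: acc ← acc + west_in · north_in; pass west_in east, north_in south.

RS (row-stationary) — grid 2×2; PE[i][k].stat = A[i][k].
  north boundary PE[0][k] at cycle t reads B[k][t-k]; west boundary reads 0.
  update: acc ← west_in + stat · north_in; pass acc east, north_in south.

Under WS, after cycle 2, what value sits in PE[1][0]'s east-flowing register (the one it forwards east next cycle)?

register = 1

WS 2×2: PE[1][0] cycle-by-cycle (with neighbour feeds):
  t=0 PE[0][0]: acc=28 h=4 v=28
  t=0 PE[1][0]: acc=0 h=0 v=0
  t=1 PE[0][0]: acc=21 h=3 v=21
  t=1 PE[1][0]: acc=68 h=5 v=68
  t=2 PE[0][0]: acc=0 h=0 v=0
  t=2 PE[1][0]: acc=29 h=1 v=29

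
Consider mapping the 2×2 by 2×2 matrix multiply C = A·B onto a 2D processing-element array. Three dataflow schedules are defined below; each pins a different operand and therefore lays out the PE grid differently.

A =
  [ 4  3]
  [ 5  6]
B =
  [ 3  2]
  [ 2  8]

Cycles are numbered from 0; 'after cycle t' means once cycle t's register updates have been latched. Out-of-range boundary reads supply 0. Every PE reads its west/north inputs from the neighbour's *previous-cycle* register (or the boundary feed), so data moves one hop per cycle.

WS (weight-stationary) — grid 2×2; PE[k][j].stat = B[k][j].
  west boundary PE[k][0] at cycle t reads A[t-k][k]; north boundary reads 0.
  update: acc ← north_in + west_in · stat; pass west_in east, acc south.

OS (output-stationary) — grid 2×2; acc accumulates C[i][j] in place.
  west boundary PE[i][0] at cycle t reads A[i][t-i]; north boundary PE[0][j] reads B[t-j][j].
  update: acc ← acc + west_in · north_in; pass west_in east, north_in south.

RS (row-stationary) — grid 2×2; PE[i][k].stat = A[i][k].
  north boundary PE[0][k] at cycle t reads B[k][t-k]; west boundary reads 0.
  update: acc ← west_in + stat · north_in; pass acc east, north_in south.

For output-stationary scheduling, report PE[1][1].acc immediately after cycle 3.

OS (2×2). Following PE[1][1] plus its west/north inputs:
  @0  [0,1]  acc 0  |  →0  ↓0
  @0  [1,0]  acc 0  |  →0  ↓0
  @0  [1,1]  acc 0  |  →0  ↓0
  @1  [0,1]  acc 8  |  →4  ↓2
  @1  [1,0]  acc 15  |  →5  ↓3
  @1  [1,1]  acc 0  |  →0  ↓0
  @2  [0,1]  acc 32  |  →3  ↓8
  @2  [1,0]  acc 27  |  →6  ↓2
  @2  [1,1]  acc 10  |  →5  ↓2
  @3  [0,1]  acc 32  |  →0  ↓0
  @3  [1,0]  acc 27  |  →0  ↓0
  @3  [1,1]  acc 58  |  →6  ↓8

PE[1][1].acc = 58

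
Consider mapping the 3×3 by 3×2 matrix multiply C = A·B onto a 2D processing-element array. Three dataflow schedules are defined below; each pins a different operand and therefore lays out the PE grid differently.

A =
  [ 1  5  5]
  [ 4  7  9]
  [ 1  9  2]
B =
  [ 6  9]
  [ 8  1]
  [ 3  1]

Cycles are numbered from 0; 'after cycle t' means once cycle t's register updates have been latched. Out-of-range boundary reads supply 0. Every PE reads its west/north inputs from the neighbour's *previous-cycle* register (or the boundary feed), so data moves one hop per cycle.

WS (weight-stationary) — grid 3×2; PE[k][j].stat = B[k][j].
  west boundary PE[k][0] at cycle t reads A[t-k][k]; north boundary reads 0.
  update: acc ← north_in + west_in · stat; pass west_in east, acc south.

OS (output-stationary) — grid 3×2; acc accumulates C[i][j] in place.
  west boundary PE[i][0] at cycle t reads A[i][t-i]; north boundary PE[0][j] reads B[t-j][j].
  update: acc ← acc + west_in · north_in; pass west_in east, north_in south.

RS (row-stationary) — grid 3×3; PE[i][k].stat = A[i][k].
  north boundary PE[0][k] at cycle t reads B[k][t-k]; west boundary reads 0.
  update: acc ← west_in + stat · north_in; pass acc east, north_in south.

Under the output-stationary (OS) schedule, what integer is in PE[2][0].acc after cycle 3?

PE[2][0].acc = 78

OS 3×2: PE[2][0] cycle-by-cycle (with neighbour feeds):
  after 0 — PE[1][0] acc=0, pass-E 0, pass-S 0
  after 0 — PE[2][0] acc=0, pass-E 0, pass-S 0
  after 1 — PE[1][0] acc=24, pass-E 4, pass-S 6
  after 1 — PE[2][0] acc=0, pass-E 0, pass-S 0
  after 2 — PE[1][0] acc=80, pass-E 7, pass-S 8
  after 2 — PE[2][0] acc=6, pass-E 1, pass-S 6
  after 3 — PE[1][0] acc=107, pass-E 9, pass-S 3
  after 3 — PE[2][0] acc=78, pass-E 9, pass-S 8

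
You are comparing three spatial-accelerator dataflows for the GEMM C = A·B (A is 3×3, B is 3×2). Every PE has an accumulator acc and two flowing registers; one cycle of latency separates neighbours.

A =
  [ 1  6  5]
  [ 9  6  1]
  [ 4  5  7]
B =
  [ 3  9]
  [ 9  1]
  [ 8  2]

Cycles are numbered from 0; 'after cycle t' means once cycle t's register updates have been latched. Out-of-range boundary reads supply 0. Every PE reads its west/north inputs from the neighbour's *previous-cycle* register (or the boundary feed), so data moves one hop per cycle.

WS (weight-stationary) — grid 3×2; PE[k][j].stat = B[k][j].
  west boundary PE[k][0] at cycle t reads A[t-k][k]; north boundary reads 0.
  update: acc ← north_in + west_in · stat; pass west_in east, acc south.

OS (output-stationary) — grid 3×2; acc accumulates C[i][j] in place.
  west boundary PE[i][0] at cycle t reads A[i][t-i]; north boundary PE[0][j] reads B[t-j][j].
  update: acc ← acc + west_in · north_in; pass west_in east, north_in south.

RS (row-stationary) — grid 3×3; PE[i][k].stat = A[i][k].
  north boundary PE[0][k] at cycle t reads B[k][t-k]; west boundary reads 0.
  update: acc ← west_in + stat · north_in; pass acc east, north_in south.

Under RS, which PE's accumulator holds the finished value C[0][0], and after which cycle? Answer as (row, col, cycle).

Under RS, C[0][0] lands at PE[0][2]:
  cycle 0: PE[0][2] → acc 0, east 0, south 0
  cycle 1: PE[0][2] → acc 0, east 0, south 0
  cycle 2: PE[0][2] → acc 97, east 97, south 8

(row, col, cycle) = (0, 2, 2)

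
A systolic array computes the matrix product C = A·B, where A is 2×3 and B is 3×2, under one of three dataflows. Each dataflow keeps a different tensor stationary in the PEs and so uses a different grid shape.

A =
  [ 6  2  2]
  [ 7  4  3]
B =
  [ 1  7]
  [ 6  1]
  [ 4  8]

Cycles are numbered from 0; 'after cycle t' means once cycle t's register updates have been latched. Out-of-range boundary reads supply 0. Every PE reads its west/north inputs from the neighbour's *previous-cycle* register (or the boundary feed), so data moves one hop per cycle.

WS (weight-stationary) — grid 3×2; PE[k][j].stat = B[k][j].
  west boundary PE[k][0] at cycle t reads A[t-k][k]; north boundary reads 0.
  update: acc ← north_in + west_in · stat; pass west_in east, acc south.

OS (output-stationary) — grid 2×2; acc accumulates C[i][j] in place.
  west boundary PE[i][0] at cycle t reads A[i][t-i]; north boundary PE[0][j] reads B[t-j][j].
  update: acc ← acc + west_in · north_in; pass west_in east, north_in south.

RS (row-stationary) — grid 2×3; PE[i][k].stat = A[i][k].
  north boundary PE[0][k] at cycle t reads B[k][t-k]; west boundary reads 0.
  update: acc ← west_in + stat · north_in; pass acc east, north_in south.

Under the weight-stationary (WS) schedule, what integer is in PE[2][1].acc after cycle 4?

Tracing WS — 3×2 array, target PE[2][1]:
  [0] (1,1) acc=0 (h:0 v:0)
  [0] (2,0) acc=0 (h:0 v:0)
  [0] (2,1) acc=0 (h:0 v:0)
  [1] (1,1) acc=0 (h:0 v:0)
  [1] (2,0) acc=0 (h:0 v:0)
  [1] (2,1) acc=0 (h:0 v:0)
  [2] (1,1) acc=44 (h:2 v:44)
  [2] (2,0) acc=26 (h:2 v:26)
  [2] (2,1) acc=0 (h:0 v:0)
  [3] (1,1) acc=53 (h:4 v:53)
  [3] (2,0) acc=43 (h:3 v:43)
  [3] (2,1) acc=60 (h:2 v:60)
  [4] (1,1) acc=0 (h:0 v:0)
  [4] (2,0) acc=0 (h:0 v:0)
  [4] (2,1) acc=77 (h:3 v:77)

PE[2][1].acc = 77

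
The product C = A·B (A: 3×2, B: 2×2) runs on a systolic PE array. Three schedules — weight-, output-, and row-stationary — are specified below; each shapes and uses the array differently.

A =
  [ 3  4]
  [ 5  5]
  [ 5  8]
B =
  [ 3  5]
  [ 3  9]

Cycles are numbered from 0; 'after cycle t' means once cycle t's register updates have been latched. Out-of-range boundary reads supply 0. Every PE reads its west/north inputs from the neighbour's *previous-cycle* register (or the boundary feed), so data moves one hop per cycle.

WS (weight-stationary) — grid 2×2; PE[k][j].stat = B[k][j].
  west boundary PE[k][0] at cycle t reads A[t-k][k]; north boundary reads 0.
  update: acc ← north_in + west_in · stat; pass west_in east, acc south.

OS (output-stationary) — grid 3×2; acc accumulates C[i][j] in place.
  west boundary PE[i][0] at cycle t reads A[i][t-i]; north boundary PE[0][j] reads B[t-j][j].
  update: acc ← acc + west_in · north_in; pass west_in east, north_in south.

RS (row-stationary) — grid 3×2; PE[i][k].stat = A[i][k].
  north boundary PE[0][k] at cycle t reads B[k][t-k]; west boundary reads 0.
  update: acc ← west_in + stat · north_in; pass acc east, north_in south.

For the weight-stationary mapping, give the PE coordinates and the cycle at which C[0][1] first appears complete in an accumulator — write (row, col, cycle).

(row, col, cycle) = (1, 1, 2)

Under WS, C[0][1] lands at PE[1][1]:
  c0 r1c1: 0 / 0 / 0
  c1 r1c1: 0 / 0 / 0
  c2 r1c1: 51 / 4 / 51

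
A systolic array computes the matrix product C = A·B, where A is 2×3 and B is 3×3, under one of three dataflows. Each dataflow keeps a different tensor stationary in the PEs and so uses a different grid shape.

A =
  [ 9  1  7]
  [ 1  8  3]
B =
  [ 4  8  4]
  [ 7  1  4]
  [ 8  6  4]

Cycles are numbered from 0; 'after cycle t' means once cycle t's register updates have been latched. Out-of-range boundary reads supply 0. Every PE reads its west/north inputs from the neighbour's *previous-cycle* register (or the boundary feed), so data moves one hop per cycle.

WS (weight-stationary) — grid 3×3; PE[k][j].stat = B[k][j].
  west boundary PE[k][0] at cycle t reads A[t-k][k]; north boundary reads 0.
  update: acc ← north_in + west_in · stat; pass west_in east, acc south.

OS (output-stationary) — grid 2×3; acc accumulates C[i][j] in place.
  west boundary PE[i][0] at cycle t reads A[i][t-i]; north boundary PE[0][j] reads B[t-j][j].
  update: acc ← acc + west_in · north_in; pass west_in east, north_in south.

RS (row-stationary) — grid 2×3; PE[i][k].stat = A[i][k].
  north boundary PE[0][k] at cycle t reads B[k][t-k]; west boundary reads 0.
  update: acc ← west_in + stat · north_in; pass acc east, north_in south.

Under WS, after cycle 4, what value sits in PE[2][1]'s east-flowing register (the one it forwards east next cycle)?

register = 3

WS (3×3). Following PE[2][1] plus its west/north inputs:
  @0  [1,1]  acc 0  |  →0  ↓0
  @0  [2,0]  acc 0  |  →0  ↓0
  @0  [2,1]  acc 0  |  →0  ↓0
  @1  [1,1]  acc 0  |  →0  ↓0
  @1  [2,0]  acc 0  |  →0  ↓0
  @1  [2,1]  acc 0  |  →0  ↓0
  @2  [1,1]  acc 73  |  →1  ↓73
  @2  [2,0]  acc 99  |  →7  ↓99
  @2  [2,1]  acc 0  |  →0  ↓0
  @3  [1,1]  acc 16  |  →8  ↓16
  @3  [2,0]  acc 84  |  →3  ↓84
  @3  [2,1]  acc 115  |  →7  ↓115
  @4  [1,1]  acc 0  |  →0  ↓0
  @4  [2,0]  acc 0  |  →0  ↓0
  @4  [2,1]  acc 34  |  →3  ↓34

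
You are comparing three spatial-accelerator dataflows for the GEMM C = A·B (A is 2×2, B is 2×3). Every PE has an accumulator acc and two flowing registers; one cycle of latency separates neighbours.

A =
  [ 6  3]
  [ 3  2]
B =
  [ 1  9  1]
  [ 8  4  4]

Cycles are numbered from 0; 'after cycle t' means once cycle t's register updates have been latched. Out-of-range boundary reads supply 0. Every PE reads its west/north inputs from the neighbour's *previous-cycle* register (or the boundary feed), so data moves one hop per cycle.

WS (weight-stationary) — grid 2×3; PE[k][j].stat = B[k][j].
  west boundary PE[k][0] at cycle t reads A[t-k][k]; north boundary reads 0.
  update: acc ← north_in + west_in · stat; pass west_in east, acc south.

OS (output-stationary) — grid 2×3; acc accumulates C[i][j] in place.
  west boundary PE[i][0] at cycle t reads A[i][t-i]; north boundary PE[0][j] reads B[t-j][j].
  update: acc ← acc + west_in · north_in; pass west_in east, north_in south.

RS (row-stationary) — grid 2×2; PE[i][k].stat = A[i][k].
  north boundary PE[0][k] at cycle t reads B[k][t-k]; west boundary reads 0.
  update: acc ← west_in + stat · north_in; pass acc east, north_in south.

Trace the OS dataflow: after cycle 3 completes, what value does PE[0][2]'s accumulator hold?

PE[0][2].acc = 18

OS (2×3). Following PE[0][2] plus its west/north inputs:
  c0 r0c1: 0 / 0 / 0
  c0 r0c2: 0 / 0 / 0
  c1 r0c1: 54 / 6 / 9
  c1 r0c2: 0 / 0 / 0
  c2 r0c1: 66 / 3 / 4
  c2 r0c2: 6 / 6 / 1
  c3 r0c1: 66 / 0 / 0
  c3 r0c2: 18 / 3 / 4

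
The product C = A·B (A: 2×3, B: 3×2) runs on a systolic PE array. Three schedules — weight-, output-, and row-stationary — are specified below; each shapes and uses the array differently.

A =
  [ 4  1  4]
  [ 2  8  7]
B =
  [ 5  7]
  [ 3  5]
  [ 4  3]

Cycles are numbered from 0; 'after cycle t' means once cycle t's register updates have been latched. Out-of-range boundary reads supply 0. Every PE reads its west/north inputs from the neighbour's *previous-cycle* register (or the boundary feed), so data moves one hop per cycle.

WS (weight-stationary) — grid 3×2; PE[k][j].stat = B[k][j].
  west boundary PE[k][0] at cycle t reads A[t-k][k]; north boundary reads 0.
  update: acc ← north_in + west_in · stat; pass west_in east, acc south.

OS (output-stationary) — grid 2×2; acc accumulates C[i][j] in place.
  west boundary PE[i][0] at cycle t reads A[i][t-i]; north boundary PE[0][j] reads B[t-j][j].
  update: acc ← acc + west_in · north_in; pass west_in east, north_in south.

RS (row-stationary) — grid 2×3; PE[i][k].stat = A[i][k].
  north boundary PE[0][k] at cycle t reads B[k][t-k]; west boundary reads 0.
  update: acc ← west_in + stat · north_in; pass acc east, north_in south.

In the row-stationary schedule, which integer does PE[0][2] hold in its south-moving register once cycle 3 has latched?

RS on a 2×3 grid — tracing PE[0][2] and its feeders:
  [0] (0,1) acc=0 (h:0 v:0)
  [0] (0,2) acc=0 (h:0 v:0)
  [1] (0,1) acc=23 (h:23 v:3)
  [1] (0,2) acc=0 (h:0 v:0)
  [2] (0,1) acc=33 (h:33 v:5)
  [2] (0,2) acc=39 (h:39 v:4)
  [3] (0,1) acc=0 (h:0 v:0)
  [3] (0,2) acc=45 (h:45 v:3)

register = 3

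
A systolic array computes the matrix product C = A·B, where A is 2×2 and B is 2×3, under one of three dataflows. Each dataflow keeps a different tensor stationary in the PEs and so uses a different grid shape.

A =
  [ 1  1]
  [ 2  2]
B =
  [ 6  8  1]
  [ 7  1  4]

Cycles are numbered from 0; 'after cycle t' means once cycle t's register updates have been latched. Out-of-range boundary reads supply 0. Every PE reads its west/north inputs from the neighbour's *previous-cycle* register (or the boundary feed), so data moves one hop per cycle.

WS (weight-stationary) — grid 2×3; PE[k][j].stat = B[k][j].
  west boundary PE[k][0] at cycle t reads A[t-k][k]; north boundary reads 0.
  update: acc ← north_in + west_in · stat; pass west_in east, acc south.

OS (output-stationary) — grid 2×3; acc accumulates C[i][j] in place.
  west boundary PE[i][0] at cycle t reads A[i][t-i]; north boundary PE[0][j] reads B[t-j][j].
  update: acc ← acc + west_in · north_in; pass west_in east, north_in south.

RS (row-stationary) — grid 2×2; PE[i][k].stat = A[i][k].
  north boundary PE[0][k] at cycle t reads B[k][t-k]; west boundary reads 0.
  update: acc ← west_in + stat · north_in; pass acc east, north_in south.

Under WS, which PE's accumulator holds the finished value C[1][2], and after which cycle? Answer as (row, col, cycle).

WS — PE[1][2] is where C[1][2] collects:
  step 0 · PE1,2: acc=0; fwd→0 fwd↓0
  step 1 · PE1,2: acc=0; fwd→0 fwd↓0
  step 2 · PE1,2: acc=0; fwd→0 fwd↓0
  step 3 · PE1,2: acc=5; fwd→1 fwd↓5
  step 4 · PE1,2: acc=10; fwd→2 fwd↓10

(row, col, cycle) = (1, 2, 4)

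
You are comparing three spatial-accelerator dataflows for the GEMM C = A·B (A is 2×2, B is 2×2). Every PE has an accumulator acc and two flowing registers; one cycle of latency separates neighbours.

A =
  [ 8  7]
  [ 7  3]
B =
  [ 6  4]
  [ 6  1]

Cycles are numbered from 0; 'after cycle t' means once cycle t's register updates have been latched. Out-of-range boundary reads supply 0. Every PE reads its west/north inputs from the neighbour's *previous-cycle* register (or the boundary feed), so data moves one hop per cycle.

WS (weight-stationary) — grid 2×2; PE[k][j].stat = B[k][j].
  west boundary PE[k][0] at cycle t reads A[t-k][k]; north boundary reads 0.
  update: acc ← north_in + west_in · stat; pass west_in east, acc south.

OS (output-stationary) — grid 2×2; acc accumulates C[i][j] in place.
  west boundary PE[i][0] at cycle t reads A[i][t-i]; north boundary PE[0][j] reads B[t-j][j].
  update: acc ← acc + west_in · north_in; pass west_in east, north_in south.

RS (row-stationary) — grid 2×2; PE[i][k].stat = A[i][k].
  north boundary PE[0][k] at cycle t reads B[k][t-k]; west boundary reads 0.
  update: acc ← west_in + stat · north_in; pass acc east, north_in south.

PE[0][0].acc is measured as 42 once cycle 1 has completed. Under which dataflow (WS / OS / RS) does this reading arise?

dataflow = WS

— WS: 2×2; PE[0][0] trace:
  0: (0,0).acc=48  regs=<8,48>
  1: (0,0).acc=42  regs=<7,42>
— OS: 2×2; PE[0][0] trace:
  0: (0,0).acc=48  regs=<8,6>
  1: (0,0).acc=90  regs=<7,6>
— RS: 2×2; PE[0][0] trace:
  0: (0,0).acc=48  regs=<48,6>
  1: (0,0).acc=32  regs=<32,4>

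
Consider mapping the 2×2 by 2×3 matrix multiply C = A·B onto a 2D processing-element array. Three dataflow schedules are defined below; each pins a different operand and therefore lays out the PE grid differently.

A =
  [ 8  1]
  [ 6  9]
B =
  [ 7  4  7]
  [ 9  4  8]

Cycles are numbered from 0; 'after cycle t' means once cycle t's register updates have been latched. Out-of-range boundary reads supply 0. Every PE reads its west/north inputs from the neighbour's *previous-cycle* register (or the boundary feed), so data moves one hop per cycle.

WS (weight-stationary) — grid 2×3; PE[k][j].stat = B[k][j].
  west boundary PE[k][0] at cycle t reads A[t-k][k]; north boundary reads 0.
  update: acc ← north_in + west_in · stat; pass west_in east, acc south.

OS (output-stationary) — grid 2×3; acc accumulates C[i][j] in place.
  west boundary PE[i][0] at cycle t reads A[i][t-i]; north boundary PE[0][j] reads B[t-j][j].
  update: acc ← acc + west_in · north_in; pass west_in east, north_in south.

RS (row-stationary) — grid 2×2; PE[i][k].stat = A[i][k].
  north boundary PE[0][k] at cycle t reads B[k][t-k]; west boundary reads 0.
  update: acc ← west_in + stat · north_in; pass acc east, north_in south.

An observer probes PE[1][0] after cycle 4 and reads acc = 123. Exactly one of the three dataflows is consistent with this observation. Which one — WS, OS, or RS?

WS (2×3 grid), PE[1][0]:
  after 0 — PE[1][0] acc=0, pass-E 0, pass-S 0
  after 1 — PE[1][0] acc=65, pass-E 1, pass-S 65
  after 2 — PE[1][0] acc=123, pass-E 9, pass-S 123
  after 3 — PE[1][0] acc=0, pass-E 0, pass-S 0
  after 4 — PE[1][0] acc=0, pass-E 0, pass-S 0
OS (2×3 grid), PE[1][0]:
  after 0 — PE[1][0] acc=0, pass-E 0, pass-S 0
  after 1 — PE[1][0] acc=42, pass-E 6, pass-S 7
  after 2 — PE[1][0] acc=123, pass-E 9, pass-S 9
  after 3 — PE[1][0] acc=123, pass-E 0, pass-S 0
  after 4 — PE[1][0] acc=123, pass-E 0, pass-S 0
RS (2×2 grid), PE[1][0]:
  after 0 — PE[1][0] acc=0, pass-E 0, pass-S 0
  after 1 — PE[1][0] acc=42, pass-E 42, pass-S 7
  after 2 — PE[1][0] acc=24, pass-E 24, pass-S 4
  after 3 — PE[1][0] acc=42, pass-E 42, pass-S 7
  after 4 — PE[1][0] acc=0, pass-E 0, pass-S 0

dataflow = OS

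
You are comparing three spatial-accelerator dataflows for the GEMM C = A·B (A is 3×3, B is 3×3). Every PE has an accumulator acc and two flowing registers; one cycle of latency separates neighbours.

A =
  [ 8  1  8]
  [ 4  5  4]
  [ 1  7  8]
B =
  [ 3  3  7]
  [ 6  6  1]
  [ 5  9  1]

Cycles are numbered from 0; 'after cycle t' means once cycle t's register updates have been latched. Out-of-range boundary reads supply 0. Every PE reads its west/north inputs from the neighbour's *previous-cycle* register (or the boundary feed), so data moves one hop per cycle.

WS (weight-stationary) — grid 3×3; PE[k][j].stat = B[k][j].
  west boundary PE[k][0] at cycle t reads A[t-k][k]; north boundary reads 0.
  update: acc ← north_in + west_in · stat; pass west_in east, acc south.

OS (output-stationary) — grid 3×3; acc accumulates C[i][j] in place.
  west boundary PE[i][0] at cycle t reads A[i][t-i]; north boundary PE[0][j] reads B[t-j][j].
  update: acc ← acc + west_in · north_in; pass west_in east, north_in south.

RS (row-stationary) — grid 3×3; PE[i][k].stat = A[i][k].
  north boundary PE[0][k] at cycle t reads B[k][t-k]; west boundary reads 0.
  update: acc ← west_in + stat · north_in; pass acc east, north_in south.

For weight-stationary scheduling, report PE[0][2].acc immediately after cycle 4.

PE[0][2].acc = 7

WS (3×3). Following PE[0][2] plus its west/north inputs:
  t=0 PE[0][1]: acc=0 h=0 v=0
  t=0 PE[0][2]: acc=0 h=0 v=0
  t=1 PE[0][1]: acc=24 h=8 v=24
  t=1 PE[0][2]: acc=0 h=0 v=0
  t=2 PE[0][1]: acc=12 h=4 v=12
  t=2 PE[0][2]: acc=56 h=8 v=56
  t=3 PE[0][1]: acc=3 h=1 v=3
  t=3 PE[0][2]: acc=28 h=4 v=28
  t=4 PE[0][1]: acc=0 h=0 v=0
  t=4 PE[0][2]: acc=7 h=1 v=7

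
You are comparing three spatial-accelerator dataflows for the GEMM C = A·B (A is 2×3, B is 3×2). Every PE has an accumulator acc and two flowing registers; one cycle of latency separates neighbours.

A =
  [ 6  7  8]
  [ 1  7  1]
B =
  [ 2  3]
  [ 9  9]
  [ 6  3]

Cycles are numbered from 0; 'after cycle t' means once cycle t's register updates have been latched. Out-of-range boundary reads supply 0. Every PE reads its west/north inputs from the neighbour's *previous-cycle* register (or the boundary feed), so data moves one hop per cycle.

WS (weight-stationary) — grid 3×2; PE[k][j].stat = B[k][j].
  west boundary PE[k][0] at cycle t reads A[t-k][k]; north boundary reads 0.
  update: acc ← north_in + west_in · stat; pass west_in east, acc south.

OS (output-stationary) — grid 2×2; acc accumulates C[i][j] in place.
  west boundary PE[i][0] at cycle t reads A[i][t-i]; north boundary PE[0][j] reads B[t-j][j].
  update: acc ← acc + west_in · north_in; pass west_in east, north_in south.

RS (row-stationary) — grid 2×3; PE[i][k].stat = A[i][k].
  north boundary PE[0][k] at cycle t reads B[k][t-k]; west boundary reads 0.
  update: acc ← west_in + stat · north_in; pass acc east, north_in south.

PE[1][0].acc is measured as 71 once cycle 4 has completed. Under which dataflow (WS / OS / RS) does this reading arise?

dataflow = OS

WS [3×2] PE[1][0] across cycles:
  @0  [1,0]  acc 0  |  →0  ↓0
  @1  [1,0]  acc 75  |  →7  ↓75
  @2  [1,0]  acc 65  |  →7  ↓65
  @3  [1,0]  acc 0  |  →0  ↓0
  @4  [1,0]  acc 0  |  →0  ↓0
OS [2×2] PE[1][0] across cycles:
  @0  [1,0]  acc 0  |  →0  ↓0
  @1  [1,0]  acc 2  |  →1  ↓2
  @2  [1,0]  acc 65  |  →7  ↓9
  @3  [1,0]  acc 71  |  →1  ↓6
  @4  [1,0]  acc 71  |  →0  ↓0
RS [2×3] PE[1][0] across cycles:
  @0  [1,0]  acc 0  |  →0  ↓0
  @1  [1,0]  acc 2  |  →2  ↓2
  @2  [1,0]  acc 3  |  →3  ↓3
  @3  [1,0]  acc 0  |  →0  ↓0
  @4  [1,0]  acc 0  |  →0  ↓0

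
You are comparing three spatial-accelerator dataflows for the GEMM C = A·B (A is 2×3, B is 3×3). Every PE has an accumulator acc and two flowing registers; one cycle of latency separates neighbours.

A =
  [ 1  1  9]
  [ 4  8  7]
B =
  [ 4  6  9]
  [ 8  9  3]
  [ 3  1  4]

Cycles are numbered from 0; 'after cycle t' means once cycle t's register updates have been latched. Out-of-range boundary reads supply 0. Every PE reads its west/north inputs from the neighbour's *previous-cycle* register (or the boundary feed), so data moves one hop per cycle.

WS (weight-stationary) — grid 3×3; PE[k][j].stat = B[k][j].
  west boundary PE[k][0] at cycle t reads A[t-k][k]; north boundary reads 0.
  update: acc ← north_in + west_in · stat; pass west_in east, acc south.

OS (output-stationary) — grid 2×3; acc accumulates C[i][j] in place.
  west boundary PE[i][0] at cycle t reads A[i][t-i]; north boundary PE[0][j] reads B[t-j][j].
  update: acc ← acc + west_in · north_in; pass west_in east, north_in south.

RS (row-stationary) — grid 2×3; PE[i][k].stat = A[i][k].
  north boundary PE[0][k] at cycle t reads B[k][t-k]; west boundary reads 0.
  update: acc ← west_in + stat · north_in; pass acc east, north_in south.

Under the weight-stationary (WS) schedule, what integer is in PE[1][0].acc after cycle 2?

PE[1][0].acc = 80

WS (3×3). Following PE[1][0] plus its west/north inputs:
  0: (0,0).acc=4  regs=<1,4>
  0: (1,0).acc=0  regs=<0,0>
  1: (0,0).acc=16  regs=<4,16>
  1: (1,0).acc=12  regs=<1,12>
  2: (0,0).acc=0  regs=<0,0>
  2: (1,0).acc=80  regs=<8,80>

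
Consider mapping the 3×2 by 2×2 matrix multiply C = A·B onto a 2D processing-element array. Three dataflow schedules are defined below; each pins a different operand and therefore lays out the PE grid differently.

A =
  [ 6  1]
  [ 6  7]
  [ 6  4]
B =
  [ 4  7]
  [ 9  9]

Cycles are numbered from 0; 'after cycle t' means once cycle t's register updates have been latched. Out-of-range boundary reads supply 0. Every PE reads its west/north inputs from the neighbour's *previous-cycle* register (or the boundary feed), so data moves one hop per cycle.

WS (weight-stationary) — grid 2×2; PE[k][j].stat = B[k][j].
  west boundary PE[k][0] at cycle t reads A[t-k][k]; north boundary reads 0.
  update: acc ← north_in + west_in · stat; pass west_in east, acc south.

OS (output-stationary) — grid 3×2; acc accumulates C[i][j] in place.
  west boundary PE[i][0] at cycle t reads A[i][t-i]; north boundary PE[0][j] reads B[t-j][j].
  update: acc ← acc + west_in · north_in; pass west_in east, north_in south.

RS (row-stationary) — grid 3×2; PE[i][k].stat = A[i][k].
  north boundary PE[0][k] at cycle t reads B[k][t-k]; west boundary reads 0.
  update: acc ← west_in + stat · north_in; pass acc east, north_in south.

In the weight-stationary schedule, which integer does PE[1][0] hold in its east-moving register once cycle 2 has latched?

register = 7

Tracing WS — 2×2 array, target PE[1][0]:
  after 0 — PE[0][0] acc=24, pass-E 6, pass-S 24
  after 0 — PE[1][0] acc=0, pass-E 0, pass-S 0
  after 1 — PE[0][0] acc=24, pass-E 6, pass-S 24
  after 1 — PE[1][0] acc=33, pass-E 1, pass-S 33
  after 2 — PE[0][0] acc=24, pass-E 6, pass-S 24
  after 2 — PE[1][0] acc=87, pass-E 7, pass-S 87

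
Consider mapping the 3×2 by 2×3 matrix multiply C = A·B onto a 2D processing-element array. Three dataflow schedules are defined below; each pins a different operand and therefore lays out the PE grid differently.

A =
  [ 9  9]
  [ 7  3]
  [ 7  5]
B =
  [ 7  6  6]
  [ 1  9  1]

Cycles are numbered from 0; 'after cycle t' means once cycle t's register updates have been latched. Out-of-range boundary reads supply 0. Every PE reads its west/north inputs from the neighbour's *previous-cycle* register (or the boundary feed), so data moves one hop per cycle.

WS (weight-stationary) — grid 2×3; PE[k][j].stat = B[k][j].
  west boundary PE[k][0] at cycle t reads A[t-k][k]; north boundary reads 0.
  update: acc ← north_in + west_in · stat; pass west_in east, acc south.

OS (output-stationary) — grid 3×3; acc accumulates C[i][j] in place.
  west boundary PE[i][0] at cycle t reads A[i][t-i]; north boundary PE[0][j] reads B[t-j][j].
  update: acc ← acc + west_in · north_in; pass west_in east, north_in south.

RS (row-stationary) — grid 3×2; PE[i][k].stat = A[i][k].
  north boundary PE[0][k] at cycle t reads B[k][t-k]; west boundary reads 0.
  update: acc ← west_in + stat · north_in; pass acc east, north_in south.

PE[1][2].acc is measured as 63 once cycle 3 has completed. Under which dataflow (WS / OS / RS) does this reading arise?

dataflow = WS

— WS: 2×3; PE[1][2] trace:
  0: (1,2).acc=0  regs=<0,0>
  1: (1,2).acc=0  regs=<0,0>
  2: (1,2).acc=0  regs=<0,0>
  3: (1,2).acc=63  regs=<9,63>
— OS: 3×3; PE[1][2] trace:
  0: (1,2).acc=0  regs=<0,0>
  1: (1,2).acc=0  regs=<0,0>
  2: (1,2).acc=0  regs=<0,0>
  3: (1,2).acc=42  regs=<7,6>
RS (3×2): PE[1][2] does not exist.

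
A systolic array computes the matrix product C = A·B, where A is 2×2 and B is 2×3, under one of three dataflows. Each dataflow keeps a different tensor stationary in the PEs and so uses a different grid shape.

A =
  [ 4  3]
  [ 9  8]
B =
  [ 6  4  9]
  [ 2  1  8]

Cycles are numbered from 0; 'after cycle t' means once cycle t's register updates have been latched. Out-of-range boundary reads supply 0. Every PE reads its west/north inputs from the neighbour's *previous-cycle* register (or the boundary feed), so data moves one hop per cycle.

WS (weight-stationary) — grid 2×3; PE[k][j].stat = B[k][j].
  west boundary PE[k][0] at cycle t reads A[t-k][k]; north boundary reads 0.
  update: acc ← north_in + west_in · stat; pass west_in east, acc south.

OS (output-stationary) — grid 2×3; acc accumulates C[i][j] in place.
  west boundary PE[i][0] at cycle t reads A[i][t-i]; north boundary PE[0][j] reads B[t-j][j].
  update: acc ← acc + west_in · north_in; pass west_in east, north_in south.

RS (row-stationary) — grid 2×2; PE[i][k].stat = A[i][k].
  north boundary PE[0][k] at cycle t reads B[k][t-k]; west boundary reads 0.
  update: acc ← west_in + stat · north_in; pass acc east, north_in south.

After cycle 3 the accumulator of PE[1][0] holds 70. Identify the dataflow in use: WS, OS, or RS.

dataflow = OS

Under WS (2×3), PE[1][0]:
  @0  [1,0]  acc 0  |  →0  ↓0
  @1  [1,0]  acc 30  |  →3  ↓30
  @2  [1,0]  acc 70  |  →8  ↓70
  @3  [1,0]  acc 0  |  →0  ↓0
Under OS (2×3), PE[1][0]:
  @0  [1,0]  acc 0  |  →0  ↓0
  @1  [1,0]  acc 54  |  →9  ↓6
  @2  [1,0]  acc 70  |  →8  ↓2
  @3  [1,0]  acc 70  |  →0  ↓0
Under RS (2×2), PE[1][0]:
  @0  [1,0]  acc 0  |  →0  ↓0
  @1  [1,0]  acc 54  |  →54  ↓6
  @2  [1,0]  acc 36  |  →36  ↓4
  @3  [1,0]  acc 81  |  →81  ↓9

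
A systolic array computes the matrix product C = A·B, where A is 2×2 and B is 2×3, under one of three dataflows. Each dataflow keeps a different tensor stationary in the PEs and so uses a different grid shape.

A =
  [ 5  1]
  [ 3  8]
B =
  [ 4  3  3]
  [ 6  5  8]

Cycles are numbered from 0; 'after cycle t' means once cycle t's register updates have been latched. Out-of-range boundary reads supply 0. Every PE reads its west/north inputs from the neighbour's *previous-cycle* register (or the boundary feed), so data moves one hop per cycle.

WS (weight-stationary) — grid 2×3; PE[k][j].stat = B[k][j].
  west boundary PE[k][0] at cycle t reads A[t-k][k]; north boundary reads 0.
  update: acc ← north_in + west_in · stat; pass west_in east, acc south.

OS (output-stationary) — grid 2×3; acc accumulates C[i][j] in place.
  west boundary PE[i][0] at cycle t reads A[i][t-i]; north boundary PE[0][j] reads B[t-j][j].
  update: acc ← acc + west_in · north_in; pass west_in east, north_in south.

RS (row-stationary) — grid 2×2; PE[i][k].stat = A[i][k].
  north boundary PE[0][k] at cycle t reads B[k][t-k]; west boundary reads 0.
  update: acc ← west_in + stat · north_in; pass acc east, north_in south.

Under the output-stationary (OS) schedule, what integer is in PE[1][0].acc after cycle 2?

PE[1][0].acc = 60

Tracing OS — 2×3 array, target PE[1][0]:
  after 0 — PE[0][0] acc=20, pass-E 5, pass-S 4
  after 0 — PE[1][0] acc=0, pass-E 0, pass-S 0
  after 1 — PE[0][0] acc=26, pass-E 1, pass-S 6
  after 1 — PE[1][0] acc=12, pass-E 3, pass-S 4
  after 2 — PE[0][0] acc=26, pass-E 0, pass-S 0
  after 2 — PE[1][0] acc=60, pass-E 8, pass-S 6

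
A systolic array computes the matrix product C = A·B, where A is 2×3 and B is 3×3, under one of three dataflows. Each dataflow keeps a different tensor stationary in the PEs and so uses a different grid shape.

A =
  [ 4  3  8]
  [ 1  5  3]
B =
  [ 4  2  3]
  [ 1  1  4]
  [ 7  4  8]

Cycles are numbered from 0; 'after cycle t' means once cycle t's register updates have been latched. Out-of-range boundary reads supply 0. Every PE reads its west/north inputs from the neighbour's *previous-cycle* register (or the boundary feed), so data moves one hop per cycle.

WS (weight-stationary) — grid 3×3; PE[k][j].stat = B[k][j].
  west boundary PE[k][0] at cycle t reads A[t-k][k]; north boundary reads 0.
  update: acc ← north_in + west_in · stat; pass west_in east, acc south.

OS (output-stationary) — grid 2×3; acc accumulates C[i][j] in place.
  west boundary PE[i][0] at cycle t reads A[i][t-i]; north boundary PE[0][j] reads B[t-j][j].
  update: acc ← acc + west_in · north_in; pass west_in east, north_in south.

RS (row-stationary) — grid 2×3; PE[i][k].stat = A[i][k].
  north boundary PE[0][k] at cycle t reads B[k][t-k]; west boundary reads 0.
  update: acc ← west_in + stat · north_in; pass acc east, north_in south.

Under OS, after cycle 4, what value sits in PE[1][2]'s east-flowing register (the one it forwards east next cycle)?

register = 5

OS (2×3). Following PE[1][2] plus its west/north inputs:
  cycle 0: PE[0][2] → acc 0, east 0, south 0
  cycle 0: PE[1][1] → acc 0, east 0, south 0
  cycle 0: PE[1][2] → acc 0, east 0, south 0
  cycle 1: PE[0][2] → acc 0, east 0, south 0
  cycle 1: PE[1][1] → acc 0, east 0, south 0
  cycle 1: PE[1][2] → acc 0, east 0, south 0
  cycle 2: PE[0][2] → acc 12, east 4, south 3
  cycle 2: PE[1][1] → acc 2, east 1, south 2
  cycle 2: PE[1][2] → acc 0, east 0, south 0
  cycle 3: PE[0][2] → acc 24, east 3, south 4
  cycle 3: PE[1][1] → acc 7, east 5, south 1
  cycle 3: PE[1][2] → acc 3, east 1, south 3
  cycle 4: PE[0][2] → acc 88, east 8, south 8
  cycle 4: PE[1][1] → acc 19, east 3, south 4
  cycle 4: PE[1][2] → acc 23, east 5, south 4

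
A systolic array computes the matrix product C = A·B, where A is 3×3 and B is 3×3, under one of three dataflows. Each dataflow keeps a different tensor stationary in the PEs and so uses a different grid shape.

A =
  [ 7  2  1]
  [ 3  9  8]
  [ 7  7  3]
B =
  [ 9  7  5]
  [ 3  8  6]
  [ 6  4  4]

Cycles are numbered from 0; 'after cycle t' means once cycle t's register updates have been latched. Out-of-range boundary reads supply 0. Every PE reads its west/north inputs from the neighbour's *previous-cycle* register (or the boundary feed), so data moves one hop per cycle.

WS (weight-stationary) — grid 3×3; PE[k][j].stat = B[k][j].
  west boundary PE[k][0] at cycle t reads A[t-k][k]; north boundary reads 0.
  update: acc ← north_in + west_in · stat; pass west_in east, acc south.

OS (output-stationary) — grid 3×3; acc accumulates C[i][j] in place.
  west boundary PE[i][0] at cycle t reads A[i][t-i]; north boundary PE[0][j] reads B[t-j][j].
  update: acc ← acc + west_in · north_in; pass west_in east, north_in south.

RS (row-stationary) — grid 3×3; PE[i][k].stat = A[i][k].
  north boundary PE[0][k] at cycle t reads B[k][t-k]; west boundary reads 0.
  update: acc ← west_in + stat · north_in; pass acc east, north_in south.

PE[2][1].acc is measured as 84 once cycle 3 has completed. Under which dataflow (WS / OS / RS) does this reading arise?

dataflow = RS

WS (3×3 grid), PE[2][1]:
  @0  [2,1]  acc 0  |  →0  ↓0
  @1  [2,1]  acc 0  |  →0  ↓0
  @2  [2,1]  acc 0  |  →0  ↓0
  @3  [2,1]  acc 69  |  →1  ↓69
OS (3×3 grid), PE[2][1]:
  @0  [2,1]  acc 0  |  →0  ↓0
  @1  [2,1]  acc 0  |  →0  ↓0
  @2  [2,1]  acc 0  |  →0  ↓0
  @3  [2,1]  acc 49  |  →7  ↓7
RS (3×3 grid), PE[2][1]:
  @0  [2,1]  acc 0  |  →0  ↓0
  @1  [2,1]  acc 0  |  →0  ↓0
  @2  [2,1]  acc 0  |  →0  ↓0
  @3  [2,1]  acc 84  |  →84  ↓3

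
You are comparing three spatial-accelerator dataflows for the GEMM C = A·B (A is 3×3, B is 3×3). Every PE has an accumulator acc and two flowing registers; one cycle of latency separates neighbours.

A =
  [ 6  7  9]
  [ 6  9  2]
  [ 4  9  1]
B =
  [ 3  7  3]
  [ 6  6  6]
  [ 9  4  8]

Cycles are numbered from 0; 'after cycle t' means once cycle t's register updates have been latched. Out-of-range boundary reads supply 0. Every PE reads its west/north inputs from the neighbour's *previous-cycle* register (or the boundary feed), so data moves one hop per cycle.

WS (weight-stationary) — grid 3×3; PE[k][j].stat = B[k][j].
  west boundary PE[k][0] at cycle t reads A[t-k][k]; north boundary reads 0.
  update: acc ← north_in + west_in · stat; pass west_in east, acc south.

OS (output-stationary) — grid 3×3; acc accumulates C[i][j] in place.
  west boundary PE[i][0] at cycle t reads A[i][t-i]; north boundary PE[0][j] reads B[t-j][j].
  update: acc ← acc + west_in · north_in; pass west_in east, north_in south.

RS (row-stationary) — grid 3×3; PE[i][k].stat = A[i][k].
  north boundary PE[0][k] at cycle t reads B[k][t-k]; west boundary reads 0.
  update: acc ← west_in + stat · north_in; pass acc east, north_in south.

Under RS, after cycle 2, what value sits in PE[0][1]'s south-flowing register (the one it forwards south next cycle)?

RS 3×3: PE[0][1] cycle-by-cycle (with neighbour feeds):
  step 0 · PE0,0: acc=18; fwd→18 fwd↓3
  step 0 · PE0,1: acc=0; fwd→0 fwd↓0
  step 1 · PE0,0: acc=42; fwd→42 fwd↓7
  step 1 · PE0,1: acc=60; fwd→60 fwd↓6
  step 2 · PE0,0: acc=18; fwd→18 fwd↓3
  step 2 · PE0,1: acc=84; fwd→84 fwd↓6

register = 6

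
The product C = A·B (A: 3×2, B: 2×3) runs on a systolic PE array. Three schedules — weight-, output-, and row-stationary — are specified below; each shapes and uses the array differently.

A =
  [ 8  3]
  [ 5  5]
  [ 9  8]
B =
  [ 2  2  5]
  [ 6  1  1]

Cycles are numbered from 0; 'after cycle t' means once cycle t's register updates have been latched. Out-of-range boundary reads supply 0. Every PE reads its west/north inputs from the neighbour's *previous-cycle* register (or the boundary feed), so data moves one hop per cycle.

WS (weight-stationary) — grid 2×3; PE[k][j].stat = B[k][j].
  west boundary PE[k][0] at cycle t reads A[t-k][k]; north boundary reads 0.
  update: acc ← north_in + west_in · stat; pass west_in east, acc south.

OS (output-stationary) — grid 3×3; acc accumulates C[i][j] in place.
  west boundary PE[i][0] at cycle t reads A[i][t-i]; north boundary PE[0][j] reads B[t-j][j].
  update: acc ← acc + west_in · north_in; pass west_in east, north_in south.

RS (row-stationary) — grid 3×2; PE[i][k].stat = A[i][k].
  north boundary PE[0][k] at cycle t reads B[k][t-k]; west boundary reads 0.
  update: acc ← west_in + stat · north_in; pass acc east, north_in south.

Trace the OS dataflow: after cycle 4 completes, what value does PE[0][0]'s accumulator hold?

OS 3×3: PE[0][0] cycle-by-cycle (with neighbour feeds):
  after 0 — PE[0][0] acc=16, pass-E 8, pass-S 2
  after 1 — PE[0][0] acc=34, pass-E 3, pass-S 6
  after 2 — PE[0][0] acc=34, pass-E 0, pass-S 0
  after 3 — PE[0][0] acc=34, pass-E 0, pass-S 0
  after 4 — PE[0][0] acc=34, pass-E 0, pass-S 0

PE[0][0].acc = 34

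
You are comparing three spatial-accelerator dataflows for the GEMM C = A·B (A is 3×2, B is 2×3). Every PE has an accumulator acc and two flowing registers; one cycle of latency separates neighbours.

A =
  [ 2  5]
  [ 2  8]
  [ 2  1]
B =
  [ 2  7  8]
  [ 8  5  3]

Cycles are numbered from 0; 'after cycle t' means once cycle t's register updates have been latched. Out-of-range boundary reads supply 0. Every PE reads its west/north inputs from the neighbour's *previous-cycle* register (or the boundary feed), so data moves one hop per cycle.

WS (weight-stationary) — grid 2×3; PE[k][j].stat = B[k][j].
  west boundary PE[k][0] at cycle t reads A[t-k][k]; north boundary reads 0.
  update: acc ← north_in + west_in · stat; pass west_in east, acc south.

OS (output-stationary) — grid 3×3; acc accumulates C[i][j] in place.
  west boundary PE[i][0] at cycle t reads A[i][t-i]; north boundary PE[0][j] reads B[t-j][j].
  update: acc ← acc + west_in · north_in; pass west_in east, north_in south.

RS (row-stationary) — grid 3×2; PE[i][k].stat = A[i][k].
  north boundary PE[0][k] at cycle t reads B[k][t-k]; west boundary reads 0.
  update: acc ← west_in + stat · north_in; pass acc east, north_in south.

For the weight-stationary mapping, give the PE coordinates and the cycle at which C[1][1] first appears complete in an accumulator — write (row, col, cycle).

(row, col, cycle) = (1, 1, 3)

WS — PE[1][1] is where C[1][1] collects:
  @0  [1,1]  acc 0  |  →0  ↓0
  @1  [1,1]  acc 0  |  →0  ↓0
  @2  [1,1]  acc 39  |  →5  ↓39
  @3  [1,1]  acc 54  |  →8  ↓54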